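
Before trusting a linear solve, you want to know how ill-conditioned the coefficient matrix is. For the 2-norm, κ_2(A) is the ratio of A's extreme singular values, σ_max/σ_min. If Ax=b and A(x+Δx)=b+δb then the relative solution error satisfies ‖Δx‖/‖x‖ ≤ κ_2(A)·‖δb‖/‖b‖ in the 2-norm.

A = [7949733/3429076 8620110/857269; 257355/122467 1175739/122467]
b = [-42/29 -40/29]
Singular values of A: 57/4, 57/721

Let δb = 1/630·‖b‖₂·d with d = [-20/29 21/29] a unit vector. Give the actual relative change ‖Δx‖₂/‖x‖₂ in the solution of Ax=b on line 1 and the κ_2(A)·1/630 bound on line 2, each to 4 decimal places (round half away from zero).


0.2861
0.2861

from the listed singular values, σ₁ = 57/4, σ_n = 57/721
condition number: (57/4) ÷ (57/721) = 180.2500
κ_2(A)·‖δb‖/‖b‖ = 0.2861
solve Ax = b  →  x = [-0.0308 -0.1369]
‖b‖ = 2.0000, ‖x‖ = 0.1404
re-solving with b+δb shifts x by Δx of norm 0.0402
relative error = 0.2861
realised/bound = 1 exactly: the bound is attained for this b and d


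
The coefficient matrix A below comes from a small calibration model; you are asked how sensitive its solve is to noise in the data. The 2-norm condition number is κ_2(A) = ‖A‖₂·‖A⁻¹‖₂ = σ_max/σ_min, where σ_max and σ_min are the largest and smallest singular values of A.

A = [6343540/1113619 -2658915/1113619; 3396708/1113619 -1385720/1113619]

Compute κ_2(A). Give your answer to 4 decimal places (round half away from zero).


form AᵀA = [179163062176/4291167049 -74649895740/4291167049; -74649895740/4291167049 31107435625/4291167049] with trace 1244204129/25391521 and determinant 960400/25391521
solving λ² − 1244204129/25391521·λ + 960400/25391521 = 0 gives λ = 49, 19600/25391521
κ = σ_max/σ_min = 7/(140/5039) = 251.9500

251.9500


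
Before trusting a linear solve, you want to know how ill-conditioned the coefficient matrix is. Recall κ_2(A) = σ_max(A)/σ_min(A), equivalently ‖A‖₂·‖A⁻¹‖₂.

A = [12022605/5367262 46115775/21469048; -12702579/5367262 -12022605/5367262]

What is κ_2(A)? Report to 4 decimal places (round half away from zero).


306.3360

AᵀA = [181865959713/17126933042 1385617248855/137015464336; 1385617248855/137015464336 5278660166025/548061857344]; tr = 13196636001/651678784, det = 11390625/2606715136
char-poly roots: 81/4 and 140625/651678784
κ = σ_max/σ_min = (9/2)/(375/25528) = 306.3360


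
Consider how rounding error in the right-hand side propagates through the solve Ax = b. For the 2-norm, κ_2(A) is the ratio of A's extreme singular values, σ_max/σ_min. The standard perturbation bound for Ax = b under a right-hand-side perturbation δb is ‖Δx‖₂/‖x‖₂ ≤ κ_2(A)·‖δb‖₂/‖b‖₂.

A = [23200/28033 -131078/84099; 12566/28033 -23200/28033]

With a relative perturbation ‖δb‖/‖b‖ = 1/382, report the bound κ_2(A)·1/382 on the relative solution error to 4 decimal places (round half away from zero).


M = AᵀA = [2408804/2719201 -13548800/8157603; -13548800/8157603 76213156/24472809]. tr(M)=338728/84681, det(M)=16/84681
eigenvalues of AᵀA: λ = (tr ± √(tr²−4·det))/2 = 4, 4/84681
so κ_2 = √(4 / (4/84681)) = 291.0000
worst-case relative error ≤ 291.0000 × 1/382 = 0.7618

0.7618


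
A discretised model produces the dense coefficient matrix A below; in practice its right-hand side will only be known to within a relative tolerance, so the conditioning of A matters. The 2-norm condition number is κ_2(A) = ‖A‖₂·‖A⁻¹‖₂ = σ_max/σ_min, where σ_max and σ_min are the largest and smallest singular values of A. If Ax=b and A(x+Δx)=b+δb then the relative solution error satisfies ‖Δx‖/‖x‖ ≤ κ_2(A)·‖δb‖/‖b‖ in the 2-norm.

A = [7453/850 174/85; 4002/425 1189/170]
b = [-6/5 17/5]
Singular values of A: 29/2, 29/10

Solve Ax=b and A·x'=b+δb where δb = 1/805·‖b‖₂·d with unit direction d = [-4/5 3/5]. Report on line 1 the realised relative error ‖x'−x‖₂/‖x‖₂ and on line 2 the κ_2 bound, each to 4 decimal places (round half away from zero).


largest singular value 29/2, smallest 29/10
κ_2(A) = (29/2) / (29/10) = 5.0000
perturbation bound = 5.0000·1/805 = 0.0062
solve Ax = b  →  x = [-0.3651 0.9777]
‖b‖ = 3.6056, ‖x‖ = 1.0436
with δb = [-0.0036 0.0027], A·Δx = δb → ‖Δx‖ = 0.0015
dividing the unrounded norms, ‖Δx‖/‖x‖ = 0.0015
so the bound overstates the realised error by a factor of ≈ 4.1971 (computed from the unrounded values)

0.0015
0.0062


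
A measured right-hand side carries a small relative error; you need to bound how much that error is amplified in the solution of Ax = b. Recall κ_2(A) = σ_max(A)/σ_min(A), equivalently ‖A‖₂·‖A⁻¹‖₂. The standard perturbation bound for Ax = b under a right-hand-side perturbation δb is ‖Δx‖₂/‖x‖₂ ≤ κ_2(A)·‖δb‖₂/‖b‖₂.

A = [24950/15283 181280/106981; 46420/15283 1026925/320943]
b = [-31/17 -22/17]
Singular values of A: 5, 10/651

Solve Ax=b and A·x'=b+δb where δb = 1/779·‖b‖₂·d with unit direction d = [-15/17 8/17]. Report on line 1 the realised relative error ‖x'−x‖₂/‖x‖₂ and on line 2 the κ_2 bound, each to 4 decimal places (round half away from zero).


σ_max = 5, σ_min = 10/651
κ = σ_max/σ_min = 5/(10/651) = 325.5000
κ_2(A)·‖δb‖/‖b‖ = 0.4178
solve Ax = b  →  x = [-47.4172 44.6069]
2-norm of b is 2.2361; of x, 65.1012
with δb = [-0.0025 0.0014], A·Δx = δb → ‖Δx‖ = 0.1869
dividing the unrounded norms, ‖Δx‖/‖x‖ = 0.0029
so the bound overstates the realised error by a factor of ≈ 145.5708 (computed from the unrounded values)

0.0029
0.4178


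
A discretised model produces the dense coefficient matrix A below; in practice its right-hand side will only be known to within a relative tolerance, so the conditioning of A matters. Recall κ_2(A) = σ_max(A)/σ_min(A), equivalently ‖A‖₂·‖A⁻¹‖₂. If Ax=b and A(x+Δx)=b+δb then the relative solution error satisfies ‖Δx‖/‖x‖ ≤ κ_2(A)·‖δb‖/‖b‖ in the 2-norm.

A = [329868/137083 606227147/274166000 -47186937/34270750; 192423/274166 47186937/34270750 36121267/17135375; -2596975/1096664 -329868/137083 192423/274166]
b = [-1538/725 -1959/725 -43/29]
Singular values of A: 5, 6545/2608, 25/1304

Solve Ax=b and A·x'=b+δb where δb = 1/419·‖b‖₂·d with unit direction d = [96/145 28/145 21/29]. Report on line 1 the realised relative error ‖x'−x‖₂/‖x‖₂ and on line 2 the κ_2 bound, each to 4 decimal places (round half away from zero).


0.0030
0.6224

from the listed singular values, σ₁ = 5, σ_n = 25/1304
κ_2(A) = 5 / (25/1304) = 260.8000
bound on ‖Δx‖/‖x‖: κ·ε = 260.8000·1/419 = 0.6224
solve Ax = b  →  x = [-113.4510 103.2384 -30.9413]
2-norm of b is 3.7417; of x, 156.4822
re-solving with b+δb shifts x by Δx of norm 0.4658
relative error = 0.0030
tightness: 0.0030 against a bound of 0.6224 (unrounded ratio ≈ 0.0048)


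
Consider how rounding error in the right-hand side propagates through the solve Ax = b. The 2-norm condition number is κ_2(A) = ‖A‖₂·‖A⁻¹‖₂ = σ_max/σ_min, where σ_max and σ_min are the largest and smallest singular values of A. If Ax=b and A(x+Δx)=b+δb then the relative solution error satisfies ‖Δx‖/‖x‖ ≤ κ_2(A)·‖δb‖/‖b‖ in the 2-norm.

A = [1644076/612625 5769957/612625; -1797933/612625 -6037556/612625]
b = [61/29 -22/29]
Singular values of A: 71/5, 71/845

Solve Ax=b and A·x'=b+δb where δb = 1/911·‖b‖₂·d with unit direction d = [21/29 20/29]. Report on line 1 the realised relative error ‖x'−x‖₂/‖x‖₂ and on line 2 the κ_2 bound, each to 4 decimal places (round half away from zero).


σ_max = 71/5, σ_min = 71/845
κ_2(A) = (71/5) / (71/845) = 169.0000
κ_2(A)·‖δb‖/‖b‖ = 0.1855
solve Ax = b  →  x = [-11.3859 3.4676]
‖b‖₂ = 2.2361 and ‖x‖₂ = 11.9022
re-solving with b+δb shifts x by Δx of norm 0.0292
dividing the unrounded norms, ‖Δx‖/‖x‖ = 0.0025
so the bound overstates the realised error by a factor of ≈ 75.5844 (computed from the unrounded values)

0.0025
0.1855


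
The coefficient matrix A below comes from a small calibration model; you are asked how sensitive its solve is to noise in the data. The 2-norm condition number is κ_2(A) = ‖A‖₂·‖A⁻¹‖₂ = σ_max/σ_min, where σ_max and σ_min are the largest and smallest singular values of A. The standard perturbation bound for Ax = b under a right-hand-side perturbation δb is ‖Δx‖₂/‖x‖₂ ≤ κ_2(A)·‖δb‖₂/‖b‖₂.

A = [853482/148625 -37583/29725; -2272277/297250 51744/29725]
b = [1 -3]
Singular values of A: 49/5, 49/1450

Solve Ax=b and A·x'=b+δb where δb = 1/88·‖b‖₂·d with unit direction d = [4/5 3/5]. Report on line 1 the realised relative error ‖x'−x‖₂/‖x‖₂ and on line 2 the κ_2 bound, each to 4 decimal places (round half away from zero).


0.0359
3.2955

largest singular value 49/5, smallest 49/1450
condition number: (49/5) ÷ (49/1450) = 290.0000
bound on ‖Δx‖/‖x‖: κ·ε = 290.0000·1/88 = 3.2955
solve Ax = b  →  x = [-6.1971 -28.9373]
2-norm of b is 3.1623; of x, 29.5934
re-solving with b+δb shifts x by Δx of norm 1.0634
dividing the unrounded norms, ‖Δx‖/‖x‖ = 0.0359
tightness: 0.0359 against a bound of 3.2955 (unrounded ratio ≈ 0.0109)


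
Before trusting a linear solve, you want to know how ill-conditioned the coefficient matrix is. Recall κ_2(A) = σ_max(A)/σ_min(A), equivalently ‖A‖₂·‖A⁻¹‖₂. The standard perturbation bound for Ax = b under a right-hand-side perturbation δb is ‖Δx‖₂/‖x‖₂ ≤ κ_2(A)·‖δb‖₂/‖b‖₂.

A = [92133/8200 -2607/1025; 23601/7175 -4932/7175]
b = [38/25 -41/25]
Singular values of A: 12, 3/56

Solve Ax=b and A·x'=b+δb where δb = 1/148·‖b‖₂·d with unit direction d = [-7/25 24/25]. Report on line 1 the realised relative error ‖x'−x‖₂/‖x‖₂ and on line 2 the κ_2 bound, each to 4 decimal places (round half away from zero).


largest singular value 12, smallest 3/56
condition number: 12 ÷ (3/56) = 224.0000
bound on ‖Δx‖/‖x‖: κ·ε = 224.0000·1/148 = 1.5135
solve Ax = b  →  x = [-8.1138 -36.4411]
‖b‖₂ = 2.2361 and ‖x‖₂ = 37.3334
with δb = [-0.0042 0.0145], A·Δx = δb → ‖Δx‖ = 0.2820
relative error = 0.0076
so the bound overstates the realised error by a factor of ≈ 200.3522 (computed from the unrounded values)

0.0076
1.5135


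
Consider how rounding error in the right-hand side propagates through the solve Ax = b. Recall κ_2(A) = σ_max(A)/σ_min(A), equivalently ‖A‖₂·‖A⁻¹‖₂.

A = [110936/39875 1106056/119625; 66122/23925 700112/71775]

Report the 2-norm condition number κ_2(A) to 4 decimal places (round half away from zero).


123.7500

M = AᵀA = [261669604/17015625 2689218784/51046875; 2689218784/51046875 27662496064/153140625]. tr(M)=48028036/245025, det(M)=614656/245025
solving λ² − 48028036/245025·λ + 614656/245025 = 0 gives λ = 196, 3136/245025
κ = σ_max/σ_min = 14/(56/495) = 123.7500


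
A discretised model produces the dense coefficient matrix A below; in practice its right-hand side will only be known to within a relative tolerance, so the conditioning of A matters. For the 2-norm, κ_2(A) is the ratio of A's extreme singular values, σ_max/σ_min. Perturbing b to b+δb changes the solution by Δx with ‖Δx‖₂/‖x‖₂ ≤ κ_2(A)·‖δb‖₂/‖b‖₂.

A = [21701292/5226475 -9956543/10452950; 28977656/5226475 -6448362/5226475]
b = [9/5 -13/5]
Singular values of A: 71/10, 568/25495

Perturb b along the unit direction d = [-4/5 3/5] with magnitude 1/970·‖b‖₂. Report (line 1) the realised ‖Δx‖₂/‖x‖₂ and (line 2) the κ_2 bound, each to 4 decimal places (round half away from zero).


0.0011
0.3285

from the listed singular values, σ₁ = 71/10, σ_n = 568/25495
κ_2(A) = (71/10) / (568/25495) = 318.6875
worst-case relative error ≤ 318.6875 × 1/970 = 0.3285
solve Ax = b  →  x = [-29.6962 -131.3415]
2-norm of b is 3.1623; of x, 134.6568
δb = ε·‖b‖·d = [-0.0026 0.0020]; solving A·Δx = δb gives ‖Δx‖ = 0.1463
relative error = 0.0011
realised/bound (from unrounded values) ≈ 0.0033


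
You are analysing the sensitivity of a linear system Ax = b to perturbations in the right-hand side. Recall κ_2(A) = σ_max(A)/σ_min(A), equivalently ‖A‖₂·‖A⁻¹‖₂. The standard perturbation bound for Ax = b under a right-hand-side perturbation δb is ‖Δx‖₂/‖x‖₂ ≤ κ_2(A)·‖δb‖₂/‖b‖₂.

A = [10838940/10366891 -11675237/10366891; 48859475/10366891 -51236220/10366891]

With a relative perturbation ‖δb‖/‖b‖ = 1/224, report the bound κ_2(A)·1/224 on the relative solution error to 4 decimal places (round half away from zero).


AᵀA = [1490024341225/63933628201 -1564498514880/63933628201; -1564498514880/63933628201 1642749196249/63933628201]; tr = 3725057714/76020961, det = 1500625/76020961
λ_max, λ_min = (3725057714/76020961 ± √13875598656812503296/5779186511363521)/2 = 49, 30625/76020961
so κ_2 = √(49 / (30625/76020961)) = 348.7600
worst-case relative error ≤ 348.7600 × 1/224 = 1.5570

1.5570


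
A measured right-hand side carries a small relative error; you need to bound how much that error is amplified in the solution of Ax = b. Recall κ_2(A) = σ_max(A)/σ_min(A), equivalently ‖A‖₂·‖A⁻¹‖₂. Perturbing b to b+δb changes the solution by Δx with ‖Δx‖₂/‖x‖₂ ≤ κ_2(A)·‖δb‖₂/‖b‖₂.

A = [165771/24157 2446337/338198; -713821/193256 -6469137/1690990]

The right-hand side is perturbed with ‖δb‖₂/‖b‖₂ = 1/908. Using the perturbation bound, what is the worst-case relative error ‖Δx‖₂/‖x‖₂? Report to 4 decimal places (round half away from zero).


0.3022

form AᵀA = [7848657385/129231424 72107526213/1130774960; 72107526213/1130774960 331252338173/4947140450] with trace 24036480521/188238400 and determinant 163047361/752953600
char-poly roots: 12769/100 and 12769/7529536
σ_max=√(12769/100)=(113/10), σ_min=√(12769/7529536)=(113/2744) → κ = 274.4000
worst-case relative error ≤ 274.4000 × 1/908 = 0.3022


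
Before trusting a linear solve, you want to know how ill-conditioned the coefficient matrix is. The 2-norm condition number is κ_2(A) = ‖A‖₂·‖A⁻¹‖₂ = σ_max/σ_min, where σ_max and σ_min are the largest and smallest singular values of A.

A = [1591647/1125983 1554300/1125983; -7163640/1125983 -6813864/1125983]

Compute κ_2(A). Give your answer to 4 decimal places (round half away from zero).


355.1250

form AᵀA = [32035144689/754216369 30509200260/754216369; 30509200260/754216369 29056865616/754216369] with trace 72642105/896809 and determinant 46656/896809
eigenvalues of AᵀA: λ = (tr ± √(tr²−4·det))/2 = 81, 576/896809
so κ_2 = √(81 / (576/896809)) = 355.1250


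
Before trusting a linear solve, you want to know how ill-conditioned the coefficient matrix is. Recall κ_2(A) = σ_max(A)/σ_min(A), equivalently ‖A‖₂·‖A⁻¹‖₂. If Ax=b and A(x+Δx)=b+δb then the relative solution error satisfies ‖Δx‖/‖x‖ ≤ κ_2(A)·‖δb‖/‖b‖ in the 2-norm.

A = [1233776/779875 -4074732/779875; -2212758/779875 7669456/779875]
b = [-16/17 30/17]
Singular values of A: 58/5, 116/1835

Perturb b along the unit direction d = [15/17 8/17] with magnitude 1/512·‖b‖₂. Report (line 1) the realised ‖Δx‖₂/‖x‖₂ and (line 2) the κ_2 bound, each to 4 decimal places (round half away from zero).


σ_max = 58/5, σ_min = 116/1835
condition number: (58/5) ÷ (116/1835) = 183.5000
κ_2(A)·‖δb‖/‖b‖ = 0.3584
solve Ax = b  →  x = [-0.0483 0.1655]
‖b‖ = 2.0000, ‖x‖ = 0.1724
with δb = [0.0034 0.0018], A·Δx = δb → ‖Δx‖ = 0.0618
realised ‖Δx‖/‖x‖ = 0.3584
tightness: 0.3584 against a bound of 0.3584; the bound is attained (ratio 1)

0.3584
0.3584


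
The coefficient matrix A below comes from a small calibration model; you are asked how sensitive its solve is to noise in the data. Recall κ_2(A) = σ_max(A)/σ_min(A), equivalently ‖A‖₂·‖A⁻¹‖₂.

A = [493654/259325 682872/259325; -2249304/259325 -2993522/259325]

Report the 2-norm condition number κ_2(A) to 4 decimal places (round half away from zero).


253.0000

form AᵀA = [3154707172/40005625 4206093696/40005625; 4206093696/40005625 5608261828/40005625] with trace 70103752/320045 and determinant 29986576/40005625
char-poly roots: 5476/25 and 5476/1600225
κ = σ_max/σ_min = (74/5)/(74/1265) = 253.0000


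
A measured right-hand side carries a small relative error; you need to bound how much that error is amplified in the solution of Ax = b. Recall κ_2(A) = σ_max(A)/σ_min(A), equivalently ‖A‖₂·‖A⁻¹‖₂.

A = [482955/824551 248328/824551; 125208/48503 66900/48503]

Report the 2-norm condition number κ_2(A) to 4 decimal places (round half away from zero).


295.7500

form AᵀA = [2833974441/404452321 1511430840/404452321; 1511430840/404452321 806138064/404452321] with trace 12595545/1399489 and determinant 1296/1399489
char-poly roots: 9 and 144/1399489
κ = σ_max/σ_min = 3/(12/1183) = 295.7500


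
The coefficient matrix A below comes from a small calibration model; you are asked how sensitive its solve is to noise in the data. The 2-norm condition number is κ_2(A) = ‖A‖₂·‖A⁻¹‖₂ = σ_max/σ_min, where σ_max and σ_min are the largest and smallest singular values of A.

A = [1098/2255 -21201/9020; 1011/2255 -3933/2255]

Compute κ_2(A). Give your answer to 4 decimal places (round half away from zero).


form AᵀA = [89109/203401 -783675/406802; -783675/406802 27879129/3254416] with trace 17433/1936 and determinant 81/1936
eigenvalues of AᵀA: λ = (tr ± √(tr²−4·det))/2 = 9, 9/1936
σ_max=√9=3, σ_min=√(9/1936)=(3/44) → κ = 44.0000

44.0000


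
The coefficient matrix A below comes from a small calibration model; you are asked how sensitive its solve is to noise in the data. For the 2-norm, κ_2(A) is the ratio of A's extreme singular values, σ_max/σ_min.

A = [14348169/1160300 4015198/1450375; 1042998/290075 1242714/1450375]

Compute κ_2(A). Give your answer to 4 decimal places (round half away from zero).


M = AᵀA = [357240753441/2154073744 50236265871/1346296090; 50236265871/1346296090 28265844904/3365740225]. tr(M)=5581958569/32035600, det(M)=131769/320356
solving λ² − 5581958569/32035600·λ + 131769/320356 = 0 gives λ = 4356/25, 3025/1281424
σ_max=√(4356/25)=(66/5), σ_min=√(3025/1281424)=(55/1132) → κ = 271.6800

271.6800


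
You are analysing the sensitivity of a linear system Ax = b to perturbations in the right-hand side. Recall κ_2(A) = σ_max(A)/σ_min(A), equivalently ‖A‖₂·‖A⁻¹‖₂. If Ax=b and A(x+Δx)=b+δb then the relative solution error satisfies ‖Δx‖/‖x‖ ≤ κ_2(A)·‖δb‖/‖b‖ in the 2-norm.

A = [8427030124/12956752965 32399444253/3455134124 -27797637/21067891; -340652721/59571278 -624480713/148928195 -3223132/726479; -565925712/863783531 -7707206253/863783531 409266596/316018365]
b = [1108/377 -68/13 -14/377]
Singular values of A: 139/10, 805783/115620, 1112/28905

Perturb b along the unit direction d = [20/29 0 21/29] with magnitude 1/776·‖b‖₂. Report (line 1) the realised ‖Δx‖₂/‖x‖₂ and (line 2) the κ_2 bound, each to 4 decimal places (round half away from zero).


σ_max = 139/10, σ_min = 1112/28905
condition number: (139/10) ÷ (1112/28905) = 361.3125
perturbation bound = 361.3125·1/776 = 0.4656
solve Ax = b  →  x = [-34.5103 8.0598 38.0419]
‖b‖ = 6.0000, ‖x‖ = 51.9914
with δb = [0.0053 0.0000 0.0056], A·Δx = δb → ‖Δx‖ = 0.2010
realised ‖Δx‖/‖x‖ = 0.0039
tightness: 0.0039 against a bound of 0.4656 (unrounded ratio ≈ 0.0083)

0.0039
0.4656


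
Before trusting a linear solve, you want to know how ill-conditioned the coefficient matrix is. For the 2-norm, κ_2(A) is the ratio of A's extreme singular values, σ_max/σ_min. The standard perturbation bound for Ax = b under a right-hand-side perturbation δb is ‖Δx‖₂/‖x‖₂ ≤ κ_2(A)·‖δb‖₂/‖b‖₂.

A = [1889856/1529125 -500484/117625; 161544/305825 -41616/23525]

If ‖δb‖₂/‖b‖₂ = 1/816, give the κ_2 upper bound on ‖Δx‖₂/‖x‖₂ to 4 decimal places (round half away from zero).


form AᵀA = [24993889344/13835640625 -85685620608/13835640625; -85685620608/13835640625 293781520656/13835640625] with trace 510040656/22137025 and determinant 82944/22137025
eigenvalues of AᵀA: λ = (tr ± √(tr²−4·det))/2 = 576/25, 144/885481
σ_max=√(576/25)=(24/5), σ_min=√(144/885481)=(12/941) → κ = 376.4000
κ_2(A)·‖δb‖/‖b‖ = 0.4613

0.4613


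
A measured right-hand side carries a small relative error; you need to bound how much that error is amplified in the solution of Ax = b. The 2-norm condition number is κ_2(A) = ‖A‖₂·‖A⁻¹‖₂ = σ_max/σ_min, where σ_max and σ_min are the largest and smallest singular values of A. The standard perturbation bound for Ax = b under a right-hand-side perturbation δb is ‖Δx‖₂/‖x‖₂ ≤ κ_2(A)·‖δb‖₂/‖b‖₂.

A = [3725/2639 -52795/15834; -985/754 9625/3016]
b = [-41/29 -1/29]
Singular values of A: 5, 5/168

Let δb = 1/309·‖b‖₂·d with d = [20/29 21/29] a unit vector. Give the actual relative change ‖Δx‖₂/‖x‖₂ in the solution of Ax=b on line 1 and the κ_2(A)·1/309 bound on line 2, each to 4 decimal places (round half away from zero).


from the listed singular values, σ₁ = 5, σ_n = 5/168
condition number: 5 ÷ (5/168) = 168.0000
perturbation bound = 168.0000·1/309 = 0.5437
solve Ax = b  →  x = [-31.0923 -12.7385]
‖b‖₂ = 1.4142 and ‖x‖₂ = 33.6006
with δb = [0.0032 0.0033], A·Δx = δb → ‖Δx‖ = 0.1538
realised ‖Δx‖/‖x‖ = 0.0046
tightness: 0.0046 against a bound of 0.5437 (unrounded ratio ≈ 0.0084)

0.0046
0.5437


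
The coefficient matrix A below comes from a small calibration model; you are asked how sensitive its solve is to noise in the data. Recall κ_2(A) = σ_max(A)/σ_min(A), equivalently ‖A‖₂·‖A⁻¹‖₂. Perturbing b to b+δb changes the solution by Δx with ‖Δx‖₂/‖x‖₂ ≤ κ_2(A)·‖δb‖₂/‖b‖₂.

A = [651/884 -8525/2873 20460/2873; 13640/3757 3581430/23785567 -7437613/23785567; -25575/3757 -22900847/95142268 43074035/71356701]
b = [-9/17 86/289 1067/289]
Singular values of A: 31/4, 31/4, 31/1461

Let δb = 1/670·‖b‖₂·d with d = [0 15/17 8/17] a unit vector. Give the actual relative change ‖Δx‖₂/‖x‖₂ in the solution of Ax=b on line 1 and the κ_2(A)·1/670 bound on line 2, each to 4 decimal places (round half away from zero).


largest singular value 31/4, smallest 31/1461
κ_2(A) = (31/4) / (31/1461) = 365.2500
worst-case relative error ≤ 365.2500 × 1/670 = 0.5451
solve Ax = b  →  x = [-0.4069 87.0189 36.2256]
‖b‖ = 3.7417, ‖x‖ = 94.2589
Δx = A⁻¹·δb where δb = 1/670·3.7417·d; ‖Δx‖ = 0.2632
dividing the unrounded norms, ‖Δx‖/‖x‖ = 0.0028
tightness: 0.0028 against a bound of 0.5451 (unrounded ratio ≈ 0.0051)

0.0028
0.5451


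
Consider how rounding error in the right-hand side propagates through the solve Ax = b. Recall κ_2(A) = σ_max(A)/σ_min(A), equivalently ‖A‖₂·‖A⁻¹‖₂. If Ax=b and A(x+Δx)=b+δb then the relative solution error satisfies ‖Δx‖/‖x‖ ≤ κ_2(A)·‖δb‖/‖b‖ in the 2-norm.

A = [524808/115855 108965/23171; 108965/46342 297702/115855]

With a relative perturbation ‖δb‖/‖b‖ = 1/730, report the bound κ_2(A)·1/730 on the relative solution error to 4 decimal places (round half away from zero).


0.1288

M = AᵀA = [4839197329/185776900 50799483/1857769; 50799483/1857769 1333774261/46444225]. tr(M)=12097853/220900, det(M)=1874161/5522500
solving λ² − 12097853/220900·λ + 1874161/5522500 = 0 gives λ = 1369/25, 1369/220900
κ_2(A) = √(λ_max/λ_min) = √((1369/25) / (1369/220900)) = 94.0000
perturbation bound = 94.0000·1/730 = 0.1288


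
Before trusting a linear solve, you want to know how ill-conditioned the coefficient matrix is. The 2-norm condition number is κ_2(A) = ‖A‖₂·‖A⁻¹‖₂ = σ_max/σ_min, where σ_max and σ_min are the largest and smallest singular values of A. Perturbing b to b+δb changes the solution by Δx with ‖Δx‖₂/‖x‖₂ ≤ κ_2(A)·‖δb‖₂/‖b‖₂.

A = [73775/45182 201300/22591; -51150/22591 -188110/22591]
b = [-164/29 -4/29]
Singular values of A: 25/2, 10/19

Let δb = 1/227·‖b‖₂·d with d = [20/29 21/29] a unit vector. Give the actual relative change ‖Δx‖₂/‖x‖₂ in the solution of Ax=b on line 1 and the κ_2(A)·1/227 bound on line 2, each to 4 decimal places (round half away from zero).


largest singular value 25/2, smallest 10/19
κ_2(A) = (25/2) / (10/19) = 23.7500
perturbation bound = 23.7500·1/227 = 0.1046
solve Ax = b  →  x = [7.3444 -1.9805]
2-norm of b is 5.6569; of x, 7.6067
with δb = [0.0172 0.0180], A·Δx = δb → ‖Δx‖ = 0.0473
realised ‖Δx‖/‖x‖ = 0.0062
so the bound overstates the realised error by a factor of ≈ 16.8087 (computed from the unrounded values)

0.0062
0.1046


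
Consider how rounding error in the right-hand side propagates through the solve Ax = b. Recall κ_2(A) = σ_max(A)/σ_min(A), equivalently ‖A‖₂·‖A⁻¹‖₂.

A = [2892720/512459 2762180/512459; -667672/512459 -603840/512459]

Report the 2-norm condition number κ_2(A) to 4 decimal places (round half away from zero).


172.4000

AᵀA = [5243078464/156225001 4993087680/156225001; 4993087680/156225001 4755658000/156225001]; tr = 11889104/185761, det = 25600/185761
char-poly roots: 64 and 400/185761
so κ_2 = √(64 / (400/185761)) = 172.4000


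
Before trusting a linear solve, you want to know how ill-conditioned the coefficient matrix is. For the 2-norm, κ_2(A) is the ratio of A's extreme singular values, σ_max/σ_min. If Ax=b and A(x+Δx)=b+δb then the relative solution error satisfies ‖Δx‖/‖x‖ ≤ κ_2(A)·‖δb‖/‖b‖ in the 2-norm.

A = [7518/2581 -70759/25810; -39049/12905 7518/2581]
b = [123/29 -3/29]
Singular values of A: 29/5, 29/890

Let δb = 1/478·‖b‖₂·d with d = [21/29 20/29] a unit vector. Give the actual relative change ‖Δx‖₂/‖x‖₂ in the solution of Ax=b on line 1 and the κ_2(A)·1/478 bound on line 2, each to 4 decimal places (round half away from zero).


from the listed singular values, σ₁ = 29/5, σ_n = 29/890
condition number: (29/5) ÷ (29/890) = 178.0000
worst-case relative error ≤ 178.0000 × 1/478 = 0.3724
solve Ax = b  →  x = [63.8704 66.3139]
2-norm of b is 4.2426; of x, 92.0704
with δb = [0.0064 0.0061], A·Δx = δb → ‖Δx‖ = 0.2724
realised ‖Δx‖/‖x‖ = 0.0030
so the bound overstates the realised error by a factor of ≈ 125.8670 (computed from the unrounded values)

0.0030
0.3724


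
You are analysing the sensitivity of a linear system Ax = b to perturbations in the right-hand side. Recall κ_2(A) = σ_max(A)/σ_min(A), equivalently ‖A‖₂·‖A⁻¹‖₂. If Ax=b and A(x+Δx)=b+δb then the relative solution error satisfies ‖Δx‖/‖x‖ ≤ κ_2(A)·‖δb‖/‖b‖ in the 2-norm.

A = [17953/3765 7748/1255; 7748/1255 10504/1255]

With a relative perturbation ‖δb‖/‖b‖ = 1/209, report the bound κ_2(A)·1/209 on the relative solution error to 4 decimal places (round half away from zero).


0.4504

M = AᵀA = [172518749/2835045 76650964/945015; 76650964/945015 34073104/315005]. tr(M)=95835337/567009, det(M)=1827904/567009
λ_max, λ_min = (95835337/567009 ± √9180266065827025/321499206081)/2 = 169, 10816/567009
so κ_2 = √(169 / (10816/567009)) = 94.1250
bound on ‖Δx‖/‖x‖: κ·ε = 94.1250·1/209 = 0.4504


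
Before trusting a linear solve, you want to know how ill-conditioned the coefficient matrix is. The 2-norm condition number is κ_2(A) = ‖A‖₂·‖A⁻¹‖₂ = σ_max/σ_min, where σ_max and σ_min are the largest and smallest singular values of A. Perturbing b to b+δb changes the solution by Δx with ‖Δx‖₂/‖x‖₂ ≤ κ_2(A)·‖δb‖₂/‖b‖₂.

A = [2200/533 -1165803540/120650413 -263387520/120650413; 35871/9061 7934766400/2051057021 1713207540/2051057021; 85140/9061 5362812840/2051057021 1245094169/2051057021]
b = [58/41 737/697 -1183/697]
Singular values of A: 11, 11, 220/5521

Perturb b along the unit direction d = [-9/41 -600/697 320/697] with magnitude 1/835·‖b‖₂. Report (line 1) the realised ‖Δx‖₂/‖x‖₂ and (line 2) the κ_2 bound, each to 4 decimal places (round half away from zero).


0.0015
0.3306

largest singular value 11, smallest 220/5521
κ_2(A) = 11 / (220/5521) = 276.0500
perturbation bound = 276.0500·1/835 = 0.3306
solve Ax = b  →  x = [-0.0490 10.9015 -48.9928]
2-norm of b is 2.4495; of x, 50.1911
Δx = A⁻¹·δb where δb = 1/835·2.4495·d; ‖Δx‖ = 0.0736
dividing the unrounded norms, ‖Δx‖/‖x‖ = 0.0015
so the bound overstates the realised error by a factor of ≈ 225.3946 (computed from the unrounded values)


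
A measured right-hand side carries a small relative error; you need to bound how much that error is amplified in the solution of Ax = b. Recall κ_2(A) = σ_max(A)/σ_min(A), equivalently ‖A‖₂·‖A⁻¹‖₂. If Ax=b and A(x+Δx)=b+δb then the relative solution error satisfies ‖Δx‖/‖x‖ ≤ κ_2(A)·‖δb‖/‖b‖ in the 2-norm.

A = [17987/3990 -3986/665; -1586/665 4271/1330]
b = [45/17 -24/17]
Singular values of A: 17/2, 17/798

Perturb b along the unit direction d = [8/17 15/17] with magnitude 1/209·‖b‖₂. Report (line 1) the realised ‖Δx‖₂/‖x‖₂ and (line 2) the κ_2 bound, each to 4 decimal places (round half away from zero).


σ_max = 17/2, σ_min = 17/798
κ_2(A) = (17/2) / (17/798) = 399.0000
perturbation bound = 399.0000·1/209 = 1.9091
solve Ax = b  →  x = [0.2118 -0.2824]
‖b‖₂ = 3.0000 and ‖x‖₂ = 0.3529
Δx = A⁻¹·δb where δb = 1/209·3.0000·d; ‖Δx‖ = 0.6738
relative error = 1.9091
tightness: 1.9091 against a bound of 1.9091; the bound is attained (ratio 1)

1.9091
1.9091


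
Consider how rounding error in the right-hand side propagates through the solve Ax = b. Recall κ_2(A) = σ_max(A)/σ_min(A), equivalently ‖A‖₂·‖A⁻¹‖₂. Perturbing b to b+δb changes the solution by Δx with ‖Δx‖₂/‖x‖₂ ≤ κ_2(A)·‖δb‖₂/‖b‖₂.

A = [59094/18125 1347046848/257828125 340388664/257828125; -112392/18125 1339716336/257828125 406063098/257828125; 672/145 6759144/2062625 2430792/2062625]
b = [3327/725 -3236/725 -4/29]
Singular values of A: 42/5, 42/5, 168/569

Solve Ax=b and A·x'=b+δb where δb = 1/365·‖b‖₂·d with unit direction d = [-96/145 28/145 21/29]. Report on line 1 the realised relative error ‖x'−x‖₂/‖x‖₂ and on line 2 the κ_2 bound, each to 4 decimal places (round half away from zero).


0.0044
0.0779

σ_max = 42/5, σ_min = 168/569
κ_2(A) = (42/5) / (168/569) = 28.4500
κ_2(A)·‖δb‖/‖b‖ = 0.0779
solve Ax = b  →  x = [0.5952 3.7933 -13.0057]
‖b‖ = 6.4031, ‖x‖ = 13.5607
δb = ε·‖b‖·d = [-0.0116 0.0034 0.0127]; solving A·Δx = δb gives ‖Δx‖ = 0.0594
realised ‖Δx‖/‖x‖ = 0.0044
tightness: 0.0044 against a bound of 0.0779 (unrounded ratio ≈ 0.0562)


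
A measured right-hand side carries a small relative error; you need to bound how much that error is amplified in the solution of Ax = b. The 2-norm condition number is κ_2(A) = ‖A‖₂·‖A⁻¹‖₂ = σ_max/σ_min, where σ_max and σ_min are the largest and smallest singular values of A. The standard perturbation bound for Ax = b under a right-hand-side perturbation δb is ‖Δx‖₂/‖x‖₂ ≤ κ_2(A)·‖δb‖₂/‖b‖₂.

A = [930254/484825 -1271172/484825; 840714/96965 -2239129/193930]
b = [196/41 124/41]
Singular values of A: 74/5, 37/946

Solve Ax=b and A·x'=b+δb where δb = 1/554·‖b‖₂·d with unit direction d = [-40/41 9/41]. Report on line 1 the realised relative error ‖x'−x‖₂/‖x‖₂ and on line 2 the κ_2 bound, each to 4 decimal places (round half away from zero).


from the listed singular values, σ₁ = 74/5, σ_n = 37/946
condition number: (74/5) ÷ (37/946) = 378.4000
bound on ‖Δx‖/‖x‖: κ·ε = 378.4000·1/554 = 0.6830
solve Ax = b  →  x = [-81.6541 -61.5784]
2-norm of b is 5.6569; of x, 102.2706
re-solving with b+δb shifts x by Δx of norm 0.2611
relative error = 0.0026
realised/bound (from unrounded values) ≈ 0.0037

0.0026
0.6830


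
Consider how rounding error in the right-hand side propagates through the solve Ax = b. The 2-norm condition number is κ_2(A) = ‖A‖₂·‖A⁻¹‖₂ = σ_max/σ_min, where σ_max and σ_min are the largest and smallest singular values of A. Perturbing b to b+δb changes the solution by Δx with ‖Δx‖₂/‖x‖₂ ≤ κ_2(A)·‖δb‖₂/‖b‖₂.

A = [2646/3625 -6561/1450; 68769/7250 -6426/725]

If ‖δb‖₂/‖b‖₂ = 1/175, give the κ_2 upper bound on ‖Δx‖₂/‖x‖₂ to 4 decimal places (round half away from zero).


M = AᵀA = [7611489/84100 -367416/4205; -367416/4205 333153/3364]. tr(M)=9477/50, det(M)=531441/400
solving λ² − 9477/50·λ + 531441/400 = 0 gives λ = 729/4, 729/100
κ_2(A) = √(λ_max/λ_min) = √((729/4) / (729/100)) = 5.0000
perturbation bound = 5.0000·1/175 = 0.0286

0.0286


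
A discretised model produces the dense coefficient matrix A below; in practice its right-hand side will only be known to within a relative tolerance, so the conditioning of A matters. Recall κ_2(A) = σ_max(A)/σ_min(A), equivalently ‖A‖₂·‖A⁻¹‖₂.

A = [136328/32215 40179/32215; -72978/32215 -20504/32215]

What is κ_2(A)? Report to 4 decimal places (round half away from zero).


M = AᵀA = [82737412/3591025 24131016/3591025; 24131016/3591025 7040713/3591025]. tr(M)=3591125/143641, det(M)=2500/143641
char-poly roots: 25 and 100/143641
κ = σ_max/σ_min = 5/(10/379) = 189.5000

189.5000


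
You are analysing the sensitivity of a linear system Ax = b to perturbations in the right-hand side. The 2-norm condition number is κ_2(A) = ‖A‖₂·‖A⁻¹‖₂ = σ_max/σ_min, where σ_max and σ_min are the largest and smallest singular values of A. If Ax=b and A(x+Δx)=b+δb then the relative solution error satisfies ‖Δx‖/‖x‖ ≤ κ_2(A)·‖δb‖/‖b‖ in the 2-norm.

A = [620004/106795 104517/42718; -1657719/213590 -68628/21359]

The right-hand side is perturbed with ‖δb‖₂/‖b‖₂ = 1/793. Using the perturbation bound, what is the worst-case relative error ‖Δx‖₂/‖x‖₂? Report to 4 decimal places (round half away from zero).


0.4144

M = AᵀA = [13186621917/140371348 1373591520/35092837; 1373591520/35092837 2289462525/140371348]. tr(M)=595234017/5398898, det(M)=4862025/43191184
char-poly roots: 441/4 and 11025/10797796
κ = σ_max/σ_min = (21/2)/(105/3286) = 328.6000
κ_2(A)·‖δb‖/‖b‖ = 0.4144


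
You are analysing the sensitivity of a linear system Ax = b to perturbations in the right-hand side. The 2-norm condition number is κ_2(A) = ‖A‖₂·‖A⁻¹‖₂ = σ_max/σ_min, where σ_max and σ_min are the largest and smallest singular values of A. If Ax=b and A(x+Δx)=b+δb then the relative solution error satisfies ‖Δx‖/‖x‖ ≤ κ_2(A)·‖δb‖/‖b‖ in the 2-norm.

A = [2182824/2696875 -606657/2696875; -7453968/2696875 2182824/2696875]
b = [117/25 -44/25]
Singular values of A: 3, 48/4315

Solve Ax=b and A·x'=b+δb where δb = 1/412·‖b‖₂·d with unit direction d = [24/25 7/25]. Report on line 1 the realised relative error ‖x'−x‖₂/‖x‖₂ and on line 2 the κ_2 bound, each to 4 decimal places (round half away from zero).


0.0030
0.6546

largest singular value 3, smallest 48/4315
κ_2(A) = 3 / (48/4315) = 269.6875
κ_2(A)·‖δb‖/‖b‖ = 0.6546
solve Ax = b  →  x = [101.6433 344.9200]
‖b‖ = 5.0000, ‖x‖ = 359.5847
δb = ε·‖b‖·d = [0.0117 0.0034]; solving A·Δx = δb gives ‖Δx‖ = 1.0910
realised ‖Δx‖/‖x‖ = 0.0030
tightness: 0.0030 against a bound of 0.6546 (unrounded ratio ≈ 0.0046)


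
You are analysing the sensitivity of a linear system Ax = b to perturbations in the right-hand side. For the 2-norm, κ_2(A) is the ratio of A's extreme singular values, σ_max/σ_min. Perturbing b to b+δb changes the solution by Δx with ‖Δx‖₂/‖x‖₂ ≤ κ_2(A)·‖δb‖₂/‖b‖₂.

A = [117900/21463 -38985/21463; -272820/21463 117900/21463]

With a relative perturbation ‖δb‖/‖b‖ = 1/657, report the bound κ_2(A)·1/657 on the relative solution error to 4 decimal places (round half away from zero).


0.0483

M = AᵀA = [522669600/2725801 -217525500/2725801; -217525500/2725801 91244025/2725801]. tr(M)=3632625/16129, det(M)=810000/16129
λ_max, λ_min = (3632625/16129 ± √13143706430625/260144641)/2 = 225, 3600/16129
so κ_2 = √(225 / (3600/16129)) = 31.7500
worst-case relative error ≤ 31.7500 × 1/657 = 0.0483


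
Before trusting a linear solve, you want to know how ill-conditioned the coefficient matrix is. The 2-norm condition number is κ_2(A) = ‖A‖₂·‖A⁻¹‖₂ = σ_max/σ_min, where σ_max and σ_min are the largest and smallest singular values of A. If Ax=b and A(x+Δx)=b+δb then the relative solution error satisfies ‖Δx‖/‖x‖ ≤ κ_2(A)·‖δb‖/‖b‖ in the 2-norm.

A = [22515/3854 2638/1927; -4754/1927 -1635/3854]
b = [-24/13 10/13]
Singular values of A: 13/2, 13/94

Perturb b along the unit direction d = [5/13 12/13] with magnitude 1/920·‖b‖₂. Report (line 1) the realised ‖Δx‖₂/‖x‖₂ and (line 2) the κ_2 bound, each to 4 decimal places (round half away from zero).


σ_max = 13/2, σ_min = 13/94
κ = σ_max/σ_min = (13/2)/(13/94) = 47.0000
perturbation bound = 47.0000·1/920 = 0.0511
solve Ax = b  →  x = [-0.3002 -0.0675]
2-norm of b is 2.0000; of x, 0.3077
re-solving with b+δb shifts x by Δx of norm 0.0157
dividing the unrounded norms, ‖Δx‖/‖x‖ = 0.0511
so the bound is sharp here: realised error equals the bound

0.0511
0.0511


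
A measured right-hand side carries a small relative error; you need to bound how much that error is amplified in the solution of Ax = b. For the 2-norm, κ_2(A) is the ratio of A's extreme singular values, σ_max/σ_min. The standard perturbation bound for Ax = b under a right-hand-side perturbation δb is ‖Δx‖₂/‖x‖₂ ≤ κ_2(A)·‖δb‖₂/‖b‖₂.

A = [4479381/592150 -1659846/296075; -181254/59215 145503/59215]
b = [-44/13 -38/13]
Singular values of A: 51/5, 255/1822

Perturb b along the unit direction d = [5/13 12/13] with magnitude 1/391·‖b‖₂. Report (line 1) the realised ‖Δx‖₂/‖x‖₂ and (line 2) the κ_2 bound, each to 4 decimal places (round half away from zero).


0.0029
0.1864

largest singular value 51/5, smallest 255/1822
κ = σ_max/σ_min = (51/5)/(255/1822) = 72.8800
worst-case relative error ≤ 72.8800 × 1/391 = 0.1864
solve Ax = b  →  x = [-17.3051 -22.7467]
‖b‖₂ = 4.4721 and ‖x‖₂ = 28.5811
δb = ε·‖b‖·d = [0.0044 0.0106]; solving A·Δx = δb gives ‖Δx‖ = 0.0817
dividing the unrounded norms, ‖Δx‖/‖x‖ = 0.0029
realised/bound (from unrounded values) ≈ 0.0153


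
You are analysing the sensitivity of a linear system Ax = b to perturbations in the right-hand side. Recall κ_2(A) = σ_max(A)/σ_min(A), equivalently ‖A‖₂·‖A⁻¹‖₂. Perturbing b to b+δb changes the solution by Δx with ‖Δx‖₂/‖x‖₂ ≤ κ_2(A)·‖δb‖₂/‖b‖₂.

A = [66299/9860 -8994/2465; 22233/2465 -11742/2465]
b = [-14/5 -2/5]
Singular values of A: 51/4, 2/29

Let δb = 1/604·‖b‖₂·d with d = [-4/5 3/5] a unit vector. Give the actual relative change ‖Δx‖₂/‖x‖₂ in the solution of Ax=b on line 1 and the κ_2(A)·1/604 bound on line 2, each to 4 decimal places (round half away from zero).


0.0023
0.3061

from the listed singular values, σ₁ = 51/4, σ_n = 2/29
κ = σ_max/σ_min = (51/4)/(2/29) = 184.8750
κ_2(A)·‖δb‖/‖b‖ = 0.3061
solve Ax = b  →  x = [13.5087 25.6621]
‖b‖₂ = 2.8284 and ‖x‖₂ = 29.0004
Δx = A⁻¹·δb where δb = 1/604·2.8284·d; ‖Δx‖ = 0.0679
dividing the unrounded norms, ‖Δx‖/‖x‖ = 0.0023
realised/bound (from unrounded values) ≈ 0.0076
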